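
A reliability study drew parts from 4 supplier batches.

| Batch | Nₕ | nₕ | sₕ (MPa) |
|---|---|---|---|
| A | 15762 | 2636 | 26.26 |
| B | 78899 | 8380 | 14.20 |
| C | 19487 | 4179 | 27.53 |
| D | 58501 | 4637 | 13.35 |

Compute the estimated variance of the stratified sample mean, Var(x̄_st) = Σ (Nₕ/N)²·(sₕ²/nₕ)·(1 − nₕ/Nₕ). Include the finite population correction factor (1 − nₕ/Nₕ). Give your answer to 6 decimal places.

0.012185

N = 172649. Term for each stratum: Wₕ²sₕ²/nₕ·(1−nₕ/Nₕ).
Var(x̄_st) = 0.001815765 + 0.004491405 + 0.001814995 + 0.004063116 = 0.012185280 → 0.012185.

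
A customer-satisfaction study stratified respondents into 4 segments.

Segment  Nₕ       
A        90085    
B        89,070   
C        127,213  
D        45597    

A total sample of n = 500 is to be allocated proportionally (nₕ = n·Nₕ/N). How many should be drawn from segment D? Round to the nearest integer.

65

N = 90085 + 89070 + 127213 + 45597 = 351965.
n_D = 500·45597/351965 = 64.775... → 65.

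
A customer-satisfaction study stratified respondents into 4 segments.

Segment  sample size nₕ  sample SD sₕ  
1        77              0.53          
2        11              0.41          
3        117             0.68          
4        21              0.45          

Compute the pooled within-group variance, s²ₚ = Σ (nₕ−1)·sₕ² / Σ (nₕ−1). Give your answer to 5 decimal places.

0.36359

Degrees of freedom: 76 + 10 + 116 + 20 = 222.
Σ(nₕ−1)sₕ² = 76·0.2809 + 10·0.1681 + 116·0.4624 + 20·0.2025 = 80.7178.
s²ₚ = 80.7178 / 222 = 0.3635937... → 0.36359.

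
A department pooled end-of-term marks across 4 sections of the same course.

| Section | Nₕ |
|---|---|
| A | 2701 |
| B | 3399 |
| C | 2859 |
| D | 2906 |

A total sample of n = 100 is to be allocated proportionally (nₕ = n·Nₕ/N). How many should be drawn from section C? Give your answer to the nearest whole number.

24

N = 2701 + 3399 + 2859 + 2906 = 11865.
n_C = 100·2859/11865 = 24.096... → 24.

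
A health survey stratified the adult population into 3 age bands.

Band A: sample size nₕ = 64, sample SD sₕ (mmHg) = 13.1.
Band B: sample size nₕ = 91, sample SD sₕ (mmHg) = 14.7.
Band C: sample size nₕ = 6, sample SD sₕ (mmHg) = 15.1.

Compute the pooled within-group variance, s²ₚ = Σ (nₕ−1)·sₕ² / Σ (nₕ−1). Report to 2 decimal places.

198.73

A: (64−1)·13.1² = 63·171.61 = 10811.43
B: (91−1)·14.7² = 90·216.09 = 19448.1
C: (6−1)·15.1² = 5·228.01 = 1140.05
Numerator = 31399.58; denominator = Σ(nₕ−1) = 158.
s²ₚ = 31399.58/158 = 198.7315... → 198.73.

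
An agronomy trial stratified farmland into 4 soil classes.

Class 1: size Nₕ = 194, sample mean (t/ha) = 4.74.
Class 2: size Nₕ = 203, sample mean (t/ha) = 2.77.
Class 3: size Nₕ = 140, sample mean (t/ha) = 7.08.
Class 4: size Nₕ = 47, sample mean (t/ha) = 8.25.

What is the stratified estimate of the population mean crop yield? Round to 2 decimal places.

4.90

x̄_st = (Σ Nₕx̄ₕ) / (Σ Nₕ) = (194·4.74 + 203·2.77 + 140·7.08 + 47·8.25) / 584
= 2860.82 / 584 = 4.8987... → 4.90.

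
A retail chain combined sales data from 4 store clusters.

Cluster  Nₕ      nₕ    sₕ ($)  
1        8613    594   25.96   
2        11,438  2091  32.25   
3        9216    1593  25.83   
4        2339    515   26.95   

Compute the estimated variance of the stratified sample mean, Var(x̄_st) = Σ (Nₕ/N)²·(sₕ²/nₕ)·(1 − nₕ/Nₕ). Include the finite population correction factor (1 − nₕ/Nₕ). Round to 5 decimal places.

N = 31606; Wₕ = Nₕ/N.
cluster 1: (8613/31606)²·25.96²/594·(1 − 594/8613) = 0.07844378
cluster 2: (11438/31606)²·32.25²/2091·(1 − 2091/11438) = 0.05323395
cluster 3: (9216/31606)²·25.83²/1593·(1 − 1593/9216) = 0.02945523
cluster 4: (2339/31606)²·26.95²/515·(1 − 515/2339) = 0.00602319
Sum = 0.16715614 → 0.16716.

0.16716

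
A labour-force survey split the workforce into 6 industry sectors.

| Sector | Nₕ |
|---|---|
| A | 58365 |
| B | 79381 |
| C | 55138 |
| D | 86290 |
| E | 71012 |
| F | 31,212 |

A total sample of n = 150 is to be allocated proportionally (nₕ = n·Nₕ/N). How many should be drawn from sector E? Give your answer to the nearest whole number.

Share of sector E = 71012/381398 = 0.18619.
Allocate 150 × 0.18619 = 27.928... → 28.

28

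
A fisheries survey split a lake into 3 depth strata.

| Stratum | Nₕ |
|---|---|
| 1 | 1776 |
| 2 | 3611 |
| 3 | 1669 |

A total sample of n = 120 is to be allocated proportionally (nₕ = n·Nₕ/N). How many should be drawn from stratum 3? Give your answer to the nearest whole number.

28

Share of stratum 3 = 1669/7056 = 0.23654.
Allocate 120 × 0.23654 = 28.384... → 28.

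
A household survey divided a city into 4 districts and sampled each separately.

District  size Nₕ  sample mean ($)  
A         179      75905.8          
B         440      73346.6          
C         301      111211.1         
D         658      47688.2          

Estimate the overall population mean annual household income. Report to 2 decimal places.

x̄_st = (Σ Nₕx̄ₕ) / (Σ Nₕ) = (179·75905.8 + 440·73346.6 + 301·111211.1 + 658·47688.2) / 1578
= 110713018.9 / 1578 = 70160.3415... → 70160.34.

70160.34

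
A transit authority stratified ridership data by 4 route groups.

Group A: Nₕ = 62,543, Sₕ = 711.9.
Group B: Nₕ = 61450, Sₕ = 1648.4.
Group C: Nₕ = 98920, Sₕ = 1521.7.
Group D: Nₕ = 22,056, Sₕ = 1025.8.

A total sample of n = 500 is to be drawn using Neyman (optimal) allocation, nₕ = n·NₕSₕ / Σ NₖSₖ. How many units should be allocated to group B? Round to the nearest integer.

159

A: NₕSₕ = 62543·711.9 = 44524361.7
B: NₕSₕ = 61450·1648.4 = 101294180
C: NₕSₕ = 98920·1521.7 = 150526564
D: NₕSₕ = 22056·1025.8 = 22625044.8
Σ NₕSₕ = 318970150.5.
n_B = 500·101294180/318970150.5 = 158.783... → 159.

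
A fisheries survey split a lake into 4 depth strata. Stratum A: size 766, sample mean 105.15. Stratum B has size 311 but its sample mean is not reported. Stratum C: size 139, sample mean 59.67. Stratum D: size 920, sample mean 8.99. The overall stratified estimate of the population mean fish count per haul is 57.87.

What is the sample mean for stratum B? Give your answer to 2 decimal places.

85.21

Σ Nₕx̄ₕ = N·μ, so 311·x̄_B = 2136·57.87 − (766·105.15 + 139·59.67 + 920·8.99).
= 123610.32 − 97109.83 = 26500.49.
x̄_B = 26500.49 / 311 = 85.2106... → 85.21.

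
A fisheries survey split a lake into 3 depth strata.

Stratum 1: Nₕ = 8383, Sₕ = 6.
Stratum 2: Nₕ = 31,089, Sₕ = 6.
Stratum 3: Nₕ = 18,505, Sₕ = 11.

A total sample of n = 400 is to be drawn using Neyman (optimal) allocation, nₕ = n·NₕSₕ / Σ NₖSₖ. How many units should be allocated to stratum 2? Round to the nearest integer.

169

Σ NₕSₕ = 8383·6 + 31089·6 + 18505·11 = 440387.
Share for 2: 186534/440387 = 0.42357.
n_2 = 400 × 0.42357 = 169.427... → 169.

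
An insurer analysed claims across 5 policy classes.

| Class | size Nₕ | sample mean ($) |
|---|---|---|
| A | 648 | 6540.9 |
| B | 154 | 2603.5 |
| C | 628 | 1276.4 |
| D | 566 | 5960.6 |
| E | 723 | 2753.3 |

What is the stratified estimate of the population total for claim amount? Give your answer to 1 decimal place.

Population total = Σ Nₕ·x̄ₕ (each stratum's size times its mean).
648·6540.9 + 154·2603.5 + 628·1276.4 + 566·5960.6 + 723·2753.3 = 4238503.2 + 400939 + 801579.2 + 3373699.6 + 1990635.9 = 10805356.9.

10805356.9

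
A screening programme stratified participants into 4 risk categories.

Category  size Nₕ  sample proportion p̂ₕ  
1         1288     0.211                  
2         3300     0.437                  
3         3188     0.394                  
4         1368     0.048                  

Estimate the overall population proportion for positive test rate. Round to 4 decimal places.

0.3320

Wₕ = Nₕ/N with N = 9144: 0.1409, 0.3609, 0.3486, 0.1496.
p̂_st = 0.1409·0.211 + 0.3609·0.437 + 0.3486·0.394 + 0.1496·0.048 ≈ 0.331978... → 0.3320.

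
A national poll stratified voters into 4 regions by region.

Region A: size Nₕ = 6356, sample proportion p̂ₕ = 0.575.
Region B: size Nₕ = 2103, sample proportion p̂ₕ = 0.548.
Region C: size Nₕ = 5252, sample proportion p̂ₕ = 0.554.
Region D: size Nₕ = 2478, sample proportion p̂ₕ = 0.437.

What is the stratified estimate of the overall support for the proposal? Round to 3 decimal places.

0.544

Wₕ = Nₕ/N with N = 16189: 0.3926, 0.1299, 0.3244, 0.1531.
p̂_st = 0.3926·0.575 + 0.1299·0.548 + 0.3244·0.554 + 0.1531·0.437 ≈ 0.54356... → 0.544.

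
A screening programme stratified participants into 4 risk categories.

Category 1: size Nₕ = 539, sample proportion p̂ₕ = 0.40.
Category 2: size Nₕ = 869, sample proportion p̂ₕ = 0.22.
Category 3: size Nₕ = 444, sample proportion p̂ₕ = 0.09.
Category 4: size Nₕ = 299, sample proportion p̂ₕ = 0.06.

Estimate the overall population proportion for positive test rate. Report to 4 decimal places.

0.2160

Wₕ = Nₕ/N with N = 2151: 0.2506, 0.4040, 0.2064, 0.1390.
p̂_st = 0.2506·0.40 + 0.4040·0.22 + 0.2064·0.09 + 0.1390·0.06 ≈ 0.216030... → 0.2160.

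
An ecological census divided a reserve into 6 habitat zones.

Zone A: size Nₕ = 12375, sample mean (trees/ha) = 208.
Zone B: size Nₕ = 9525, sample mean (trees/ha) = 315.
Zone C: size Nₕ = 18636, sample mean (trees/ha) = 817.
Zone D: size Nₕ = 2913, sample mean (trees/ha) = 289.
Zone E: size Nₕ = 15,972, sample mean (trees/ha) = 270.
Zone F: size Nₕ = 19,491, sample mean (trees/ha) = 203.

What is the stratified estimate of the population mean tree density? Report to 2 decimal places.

N = 12375 + 9525 + 18636 + 2913 + 15972 + 19491 = 78912.
The stratified mean weights each stratum mean by its population share Nₕ/N.
Σ Nₕx̄ₕ = 12375·208 + 9525·315 + 18636·817 + 2913·289 + 15972·270 + 19491·203 = 2574000 + 3000375 + 15225612 + 841857 + 4312440 + 3956673 = 29910957.
Divide by N: 29910957 / 78912 = 379.0419... → 379.04.

379.04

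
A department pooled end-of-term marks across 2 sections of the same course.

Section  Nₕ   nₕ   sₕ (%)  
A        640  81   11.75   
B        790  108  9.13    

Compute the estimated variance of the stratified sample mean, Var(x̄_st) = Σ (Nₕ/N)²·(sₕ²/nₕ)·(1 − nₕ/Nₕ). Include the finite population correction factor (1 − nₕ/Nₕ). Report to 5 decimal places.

N = 1430; Wₕ = Nₕ/N.
section A: (640/1430)²·11.75²/81·(1 − 81/640) = 0.29820191
section B: (790/1430)²·9.13²/108·(1 − 108/790) = 0.20335609
Sum = 0.50155800 → 0.50156.

0.50156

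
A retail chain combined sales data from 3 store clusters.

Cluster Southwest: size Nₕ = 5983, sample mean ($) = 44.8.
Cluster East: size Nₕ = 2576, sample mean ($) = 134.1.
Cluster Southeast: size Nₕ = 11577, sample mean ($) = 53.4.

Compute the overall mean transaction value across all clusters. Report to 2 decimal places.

N = 5983 + 2576 + 11577 = 20136.
The stratified mean weights each stratum mean by its population share Nₕ/N.
Σ Nₕx̄ₕ = 5983·44.8 + 2576·134.1 + 11577·53.4 = 268038.4 + 345441.6 + 618211.8 = 1231691.8.
Divide by N: 1231691.8 / 20136 = 61.1686... → 61.17.

61.17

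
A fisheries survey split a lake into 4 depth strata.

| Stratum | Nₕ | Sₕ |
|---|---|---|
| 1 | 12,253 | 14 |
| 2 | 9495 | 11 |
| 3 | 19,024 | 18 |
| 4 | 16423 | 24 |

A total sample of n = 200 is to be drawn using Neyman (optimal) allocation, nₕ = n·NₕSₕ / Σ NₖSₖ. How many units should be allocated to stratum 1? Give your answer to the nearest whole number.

34

1: NₕSₕ = 12253·14 = 171542
2: NₕSₕ = 9495·11 = 104445
3: NₕSₕ = 19024·18 = 342432
4: NₕSₕ = 16423·24 = 394152
Σ NₕSₕ = 1012571.
n_1 = 200·171542/1012571 = 33.882... → 34.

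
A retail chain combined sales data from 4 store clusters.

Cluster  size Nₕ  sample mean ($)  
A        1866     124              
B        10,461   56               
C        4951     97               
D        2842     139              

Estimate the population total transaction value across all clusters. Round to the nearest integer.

1692485

A: 1866·124 = 231384
B: 10461·56 = 585816
C: 4951·97 = 480247
D: 2842·139 = 395038
τ̂ = Σ Nₕx̄ₕ = 1692485.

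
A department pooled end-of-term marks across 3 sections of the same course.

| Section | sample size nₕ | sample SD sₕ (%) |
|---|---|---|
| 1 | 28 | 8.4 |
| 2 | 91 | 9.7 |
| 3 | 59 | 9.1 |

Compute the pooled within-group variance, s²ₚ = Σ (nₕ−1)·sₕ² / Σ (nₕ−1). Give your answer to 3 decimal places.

86.721

1: (28−1)·8.4² = 27·70.56 = 1905.12
2: (91−1)·9.7² = 90·94.09 = 8468.1
3: (59−1)·9.1² = 58·82.81 = 4802.98
Numerator = 15176.2; denominator = Σ(nₕ−1) = 175.
s²ₚ = 15176.2/175 = 86.72114... → 86.721.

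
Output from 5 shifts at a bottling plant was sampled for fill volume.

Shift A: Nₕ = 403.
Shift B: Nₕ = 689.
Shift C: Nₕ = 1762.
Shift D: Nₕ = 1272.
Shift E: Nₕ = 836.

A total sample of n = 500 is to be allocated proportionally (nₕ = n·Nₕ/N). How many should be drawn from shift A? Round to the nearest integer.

N = 403 + 689 + 1762 + 1272 + 836 = 4962.
n_A = 500·403/4962 = 40.609... → 41.

41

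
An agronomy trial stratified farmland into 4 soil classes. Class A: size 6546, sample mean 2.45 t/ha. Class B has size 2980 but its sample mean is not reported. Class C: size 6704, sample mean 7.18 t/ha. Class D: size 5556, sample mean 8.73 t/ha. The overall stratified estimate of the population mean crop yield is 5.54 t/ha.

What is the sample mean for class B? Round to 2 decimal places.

2.69

N = 6546 + 2980 + 6704 + 5556 = 21786.
Overall total = μ·N = 5.54·21786 = 120694.44.
Subtract the known strata: 6546·2.45 + 6704·7.18 + 5556·8.73 = 112676.3.
Remaining total for class B: 120694.44 − 112676.3 = 8018.14.
Divide by its size: 8018.14 / 2980 = 2.6907... → 2.69.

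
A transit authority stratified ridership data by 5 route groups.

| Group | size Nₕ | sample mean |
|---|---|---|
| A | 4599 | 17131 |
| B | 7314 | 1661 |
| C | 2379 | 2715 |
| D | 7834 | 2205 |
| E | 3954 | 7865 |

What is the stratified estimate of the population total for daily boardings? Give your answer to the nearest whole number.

145765188

Estimate total by summing Nₕ·x̄ₕ over strata.
4599·17131 + 7314·1661 + 2379·2715 + 7834·2205 + 3954·7865 = 78785469 + 12148554 + 6458985 + 17273970 + 31098210 = 145765188.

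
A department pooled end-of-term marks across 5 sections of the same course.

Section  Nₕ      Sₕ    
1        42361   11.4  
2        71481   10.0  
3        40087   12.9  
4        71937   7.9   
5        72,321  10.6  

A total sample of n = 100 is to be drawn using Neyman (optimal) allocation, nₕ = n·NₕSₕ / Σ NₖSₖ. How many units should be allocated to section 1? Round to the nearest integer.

16

1: NₕSₕ = 42361·11.4 = 482915.4
2: NₕSₕ = 71481·10.0 = 714810
3: NₕSₕ = 40087·12.9 = 517122.3
4: NₕSₕ = 71937·7.9 = 568302.3
5: NₕSₕ = 72321·10.6 = 766602.6
Σ NₕSₕ = 3049752.6.
n_1 = 100·482915.4/3049752.6 = 15.835... → 16.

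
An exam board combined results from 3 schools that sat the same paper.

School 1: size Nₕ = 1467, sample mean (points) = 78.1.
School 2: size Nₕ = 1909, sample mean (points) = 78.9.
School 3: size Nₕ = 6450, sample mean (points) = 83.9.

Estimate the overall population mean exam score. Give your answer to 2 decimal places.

82.06

N = 1467 + 1909 + 6450 = 9826.
The stratified mean weights each stratum mean by its population share Nₕ/N.
Σ Nₕx̄ₕ = 1467·78.1 + 1909·78.9 + 6450·83.9 = 114572.7 + 150620.1 + 541155 = 806347.8.
Divide by N: 806347.8 / 9826 = 82.0627... → 82.06.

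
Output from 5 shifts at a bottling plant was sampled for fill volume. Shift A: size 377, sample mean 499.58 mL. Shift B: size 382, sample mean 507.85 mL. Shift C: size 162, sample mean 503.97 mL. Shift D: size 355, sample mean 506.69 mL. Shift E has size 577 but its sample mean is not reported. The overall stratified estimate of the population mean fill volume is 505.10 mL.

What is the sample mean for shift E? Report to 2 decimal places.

506.23

N = 377 + 382 + 162 + 355 + 577 = 1853.
Overall total = μ·N = 505.10·1853 = 935950.3.
Subtract the known strata: 377·499.58 + 382·507.85 + 162·503.97 + 355·506.69 = 643858.45.
Remaining total for shift E: 935950.3 − 643858.45 = 292091.85.
Divide by its size: 292091.85 / 577 = 506.2250... → 506.23.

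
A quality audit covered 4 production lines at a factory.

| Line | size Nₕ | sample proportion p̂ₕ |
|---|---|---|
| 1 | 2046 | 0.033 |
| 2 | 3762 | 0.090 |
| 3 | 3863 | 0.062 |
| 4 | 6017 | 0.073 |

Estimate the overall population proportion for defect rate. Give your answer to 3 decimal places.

0.069

N = 2046 + 3762 + 3863 + 6017 = 15688.
Overall proportion = Σ (Nₕ/N)·p̂ₕ.
Σ Nₕp̂ₕ = 67.518 + 338.58 + 239.506 + 439.241 = 1084.845.
1084.845 / 15688 = 0.06915... → 0.069.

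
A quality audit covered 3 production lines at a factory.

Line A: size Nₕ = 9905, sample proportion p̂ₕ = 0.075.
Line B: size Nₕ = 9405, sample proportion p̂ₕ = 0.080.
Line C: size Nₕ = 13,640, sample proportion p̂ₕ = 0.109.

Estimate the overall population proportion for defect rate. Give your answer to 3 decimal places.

0.091

Wₕ = Nₕ/N with N = 32950: 0.3006, 0.2854, 0.4140.
p̂_st = 0.3006·0.075 + 0.2854·0.080 + 0.4140·0.109 ≈ 0.09050... → 0.091.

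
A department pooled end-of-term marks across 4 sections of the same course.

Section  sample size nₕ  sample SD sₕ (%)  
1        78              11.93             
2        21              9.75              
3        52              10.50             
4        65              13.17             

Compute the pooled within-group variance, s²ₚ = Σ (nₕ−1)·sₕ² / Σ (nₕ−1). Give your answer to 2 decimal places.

139.55

1: (78−1)·11.93² = 77·142.3249 = 10959.0173
2: (21−1)·9.75² = 20·95.0625 = 1901.25
3: (52−1)·10.50² = 51·110.25 = 5622.75
4: (65−1)·13.17² = 64·173.4489 = 11100.7296
Numerator = 29583.7469; denominator = Σ(nₕ−1) = 212.
s²ₚ = 29583.7469/212 = 139.5460... → 139.55.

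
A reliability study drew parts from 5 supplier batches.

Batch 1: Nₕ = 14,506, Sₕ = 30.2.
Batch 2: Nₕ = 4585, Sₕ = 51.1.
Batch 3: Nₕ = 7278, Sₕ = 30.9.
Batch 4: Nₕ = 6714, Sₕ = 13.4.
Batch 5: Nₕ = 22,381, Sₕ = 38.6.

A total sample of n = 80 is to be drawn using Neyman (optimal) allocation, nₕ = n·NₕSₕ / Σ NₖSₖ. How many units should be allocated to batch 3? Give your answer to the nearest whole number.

10

1: NₕSₕ = 14506·30.2 = 438081.2
2: NₕSₕ = 4585·51.1 = 234293.5
3: NₕSₕ = 7278·30.9 = 224890.2
4: NₕSₕ = 6714·13.4 = 89967.6
5: NₕSₕ = 22381·38.6 = 863906.6
Σ NₕSₕ = 1851139.1.
n_3 = 80·224890.2/1851139.1 = 9.719... → 10.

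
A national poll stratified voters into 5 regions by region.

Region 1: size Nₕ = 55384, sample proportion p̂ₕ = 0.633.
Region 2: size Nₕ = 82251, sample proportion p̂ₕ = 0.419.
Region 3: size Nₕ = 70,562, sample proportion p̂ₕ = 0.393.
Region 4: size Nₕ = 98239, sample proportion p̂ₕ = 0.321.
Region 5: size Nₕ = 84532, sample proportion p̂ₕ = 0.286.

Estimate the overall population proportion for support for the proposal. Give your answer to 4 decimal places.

Wₕ = Nₕ/N with N = 390968: 0.1417, 0.2104, 0.1805, 0.2513, 0.2162.
p̂_st = 0.1417·0.633 + 0.2104·0.419 + 0.1805·0.393 + 0.2513·0.321 + 0.2162·0.286 ≈ 0.391242... → 0.3912.

0.3912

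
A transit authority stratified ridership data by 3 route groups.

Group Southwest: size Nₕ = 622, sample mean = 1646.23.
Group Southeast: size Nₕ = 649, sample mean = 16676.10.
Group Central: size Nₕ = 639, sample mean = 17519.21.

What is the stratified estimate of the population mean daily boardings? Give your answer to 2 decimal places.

N = 622 + 649 + 639 = 1910.
The stratified mean weights each stratum mean by its population share Nₕ/N.
Σ Nₕx̄ₕ = 622·1646.23 + 649·16676.10 + 639·17519.21 = 1023955.06 + 10822788.9 + 11194775.19 = 23041519.15.
Divide by N: 23041519.15 / 1910 = 12063.6226... → 12063.62.

12063.62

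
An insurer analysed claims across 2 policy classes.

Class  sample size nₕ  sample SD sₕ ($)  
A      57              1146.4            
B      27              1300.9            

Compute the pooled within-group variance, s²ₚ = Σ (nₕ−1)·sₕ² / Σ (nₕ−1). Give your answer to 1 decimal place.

A: (57−1)·1146.4² = 56·1314232.96 = 73597045.76
B: (27−1)·1300.9² = 26·1692340.81 = 44000861.06
Numerator = 117597906.82; denominator = Σ(nₕ−1) = 82.
s²ₚ = 117597906.82/82 = 1434120.815... → 1434120.8.

1434120.8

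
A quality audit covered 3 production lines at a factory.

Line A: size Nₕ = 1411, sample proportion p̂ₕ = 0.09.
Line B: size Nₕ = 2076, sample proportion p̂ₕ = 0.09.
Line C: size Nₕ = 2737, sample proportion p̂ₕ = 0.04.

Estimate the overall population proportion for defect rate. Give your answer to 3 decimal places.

N = 1411 + 2076 + 2737 = 6224.
Overall proportion = Σ (Nₕ/N)·p̂ₕ.
Σ Nₕp̂ₕ = 126.99 + 186.84 + 109.48 = 423.31.
423.31 / 6224 = 0.06801... → 0.068.

0.068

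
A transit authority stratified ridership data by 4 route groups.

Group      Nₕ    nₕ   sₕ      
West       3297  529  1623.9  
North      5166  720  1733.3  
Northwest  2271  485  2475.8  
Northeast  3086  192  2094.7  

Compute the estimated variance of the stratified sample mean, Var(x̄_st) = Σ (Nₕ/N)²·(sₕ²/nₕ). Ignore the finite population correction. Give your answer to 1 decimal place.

N = 13820; Wₕ = Nₕ/N.
group West: (3297/13820)²·1623.9²/529 = 283.7166
group North: (5166/13820)²·1733.3²/720 = 583.0525
group Northwest: (2271/13820)²·2475.8²/485 = 341.2774
group Northeast: (3086/13820)²·2094.7²/192 = 1139.5101
Sum = 2347.5567 → 2347.6.

2347.6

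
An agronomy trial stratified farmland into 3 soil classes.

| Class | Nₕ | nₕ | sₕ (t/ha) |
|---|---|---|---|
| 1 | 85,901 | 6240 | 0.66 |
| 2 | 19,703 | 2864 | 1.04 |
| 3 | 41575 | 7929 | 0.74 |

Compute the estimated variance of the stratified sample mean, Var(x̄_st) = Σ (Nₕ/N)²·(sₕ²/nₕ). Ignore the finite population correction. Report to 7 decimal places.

N = 147179; Wₕ = Nₕ/N.
class 1: (85901/147179)²·0.66²/6240 = 0.0000237798
class 2: (19703/147179)²·1.04²/2864 = 0.0000067681
class 3: (41575/147179)²·0.74²/7929 = 0.0000055108
Sum = 0.0000360587 → 0.0000361.

0.0000361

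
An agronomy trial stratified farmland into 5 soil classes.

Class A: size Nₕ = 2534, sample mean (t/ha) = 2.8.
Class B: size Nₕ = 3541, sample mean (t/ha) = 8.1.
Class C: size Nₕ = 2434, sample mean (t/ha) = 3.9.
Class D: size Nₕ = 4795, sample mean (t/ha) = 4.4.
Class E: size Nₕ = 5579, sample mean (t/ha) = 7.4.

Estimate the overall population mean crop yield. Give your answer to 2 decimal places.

x̄_st = (Σ Nₕx̄ₕ) / (Σ Nₕ) = (2534·2.8 + 3541·8.1 + 2434·3.9 + 4795·4.4 + 5579·7.4) / 18883
= 107652.5 / 18883 = 5.7010... → 5.70.

5.70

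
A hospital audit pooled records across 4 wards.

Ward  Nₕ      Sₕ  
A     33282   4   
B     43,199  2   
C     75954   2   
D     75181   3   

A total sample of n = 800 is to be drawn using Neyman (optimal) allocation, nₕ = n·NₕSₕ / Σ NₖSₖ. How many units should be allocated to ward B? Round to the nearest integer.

116

A: NₕSₕ = 33282·4 = 133128
B: NₕSₕ = 43199·2 = 86398
C: NₕSₕ = 75954·2 = 151908
D: NₕSₕ = 75181·3 = 225543
Σ NₕSₕ = 596977.
n_B = 800·86398/596977 = 115.781... → 116.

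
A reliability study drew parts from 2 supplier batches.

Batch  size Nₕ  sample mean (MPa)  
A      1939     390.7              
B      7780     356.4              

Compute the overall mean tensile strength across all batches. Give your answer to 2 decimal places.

x̄_st = (Σ Nₕx̄ₕ) / (Σ Nₕ) = (1939·390.7 + 7780·356.4) / 9719
= 3530359.3 / 9719 = 363.2431... → 363.24.

363.24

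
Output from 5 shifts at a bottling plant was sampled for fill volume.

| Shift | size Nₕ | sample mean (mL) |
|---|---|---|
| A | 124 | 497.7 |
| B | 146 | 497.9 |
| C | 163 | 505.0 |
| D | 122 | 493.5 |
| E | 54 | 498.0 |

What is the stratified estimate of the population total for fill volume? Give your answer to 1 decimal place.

303822.2

Population total = Σ Nₕ·x̄ₕ (each stratum's size times its mean).
124·497.7 + 146·497.9 + 163·505.0 + 122·493.5 + 54·498.0 = 61714.8 + 72693.4 + 82315 + 60207 + 26892 = 303822.2.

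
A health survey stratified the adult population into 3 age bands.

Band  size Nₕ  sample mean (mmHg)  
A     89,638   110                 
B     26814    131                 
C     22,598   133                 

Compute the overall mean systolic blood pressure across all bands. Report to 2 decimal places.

x̄_st = (Σ Nₕx̄ₕ) / (Σ Nₕ) = (89638·110 + 26814·131 + 22598·133) / 139050
= 16378348 / 139050 = 117.7875... → 117.79.

117.79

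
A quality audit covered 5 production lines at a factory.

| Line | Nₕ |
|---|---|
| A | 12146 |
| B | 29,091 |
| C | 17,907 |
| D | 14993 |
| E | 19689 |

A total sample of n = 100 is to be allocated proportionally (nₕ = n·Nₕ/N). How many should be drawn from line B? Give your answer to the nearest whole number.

N = 12146 + 29091 + 17907 + 14993 + 19689 = 93826.
n_B = 100·29091/93826 = 31.005... → 31.

31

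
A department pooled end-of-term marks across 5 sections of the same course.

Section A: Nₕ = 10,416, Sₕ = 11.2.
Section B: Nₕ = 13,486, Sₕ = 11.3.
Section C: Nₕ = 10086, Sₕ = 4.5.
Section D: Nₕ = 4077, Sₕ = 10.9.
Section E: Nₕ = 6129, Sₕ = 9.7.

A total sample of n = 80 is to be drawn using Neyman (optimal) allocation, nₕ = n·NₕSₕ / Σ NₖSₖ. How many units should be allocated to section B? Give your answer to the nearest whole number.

29

Σ NₕSₕ = 10416·11.2 + 13486·11.3 + 10086·4.5 + 4077·10.9 + 6129·9.7 = 418328.6.
Share for B: 152391.8/418328.6 = 0.36429.
n_B = 80 × 0.36429 = 29.143... → 29.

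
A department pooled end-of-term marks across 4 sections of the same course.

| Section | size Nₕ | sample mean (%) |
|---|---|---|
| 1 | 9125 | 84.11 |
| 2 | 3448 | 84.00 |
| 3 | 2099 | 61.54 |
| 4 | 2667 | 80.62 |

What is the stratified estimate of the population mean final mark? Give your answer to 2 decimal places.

N = 17339; weights Wₕ = Nₕ/N = (0.5263, 0.1989, 0.1211, 0.1538).
x̄_st = Σ Wₕ·x̄ₕ = 0.5263·84.11 + 0.1989·84.00 + 0.1211·61.54 + 0.1538·80.62 ≈ 80.8191...
→ 80.82.

80.82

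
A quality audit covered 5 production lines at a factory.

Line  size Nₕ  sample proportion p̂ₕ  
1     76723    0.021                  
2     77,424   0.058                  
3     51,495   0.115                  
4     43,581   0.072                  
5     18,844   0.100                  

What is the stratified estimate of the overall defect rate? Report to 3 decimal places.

0.064

N = 76723 + 77424 + 51495 + 43581 + 18844 = 268067.
Overall proportion = Σ (Nₕ/N)·p̂ₕ.
Σ Nₕp̂ₕ = 1611.183 + 4490.592 + 5921.925 + 3137.832 + 1884.4 = 17045.932.
17045.932 / 268067 = 0.06359... → 0.064.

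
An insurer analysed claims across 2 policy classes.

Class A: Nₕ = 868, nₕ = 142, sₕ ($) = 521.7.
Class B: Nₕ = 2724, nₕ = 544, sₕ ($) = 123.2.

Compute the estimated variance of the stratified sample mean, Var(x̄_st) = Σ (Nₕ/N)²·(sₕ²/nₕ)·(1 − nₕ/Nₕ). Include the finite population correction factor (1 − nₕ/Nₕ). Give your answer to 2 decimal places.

N = 3592. Term for each stratum: Wₕ²sₕ²/nₕ·(1−nₕ/Nₕ).
Var(x̄_st) = 93.61318 + 12.84143 = 106.45462 → 106.45.

106.45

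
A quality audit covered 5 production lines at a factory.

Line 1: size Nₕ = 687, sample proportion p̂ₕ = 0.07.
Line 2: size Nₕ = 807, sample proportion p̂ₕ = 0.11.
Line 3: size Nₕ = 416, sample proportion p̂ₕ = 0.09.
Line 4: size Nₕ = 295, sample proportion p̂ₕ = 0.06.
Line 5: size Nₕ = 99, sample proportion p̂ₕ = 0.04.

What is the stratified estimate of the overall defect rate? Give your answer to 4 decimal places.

Wₕ = Nₕ/N with N = 2304: 0.2982, 0.3503, 0.1806, 0.1280, 0.0430.
p̂_st = 0.2982·0.07 + 0.3503·0.11 + 0.1806·0.09 + 0.1280·0.06 + 0.0430·0.04 ≈ 0.085052... → 0.0851.

0.0851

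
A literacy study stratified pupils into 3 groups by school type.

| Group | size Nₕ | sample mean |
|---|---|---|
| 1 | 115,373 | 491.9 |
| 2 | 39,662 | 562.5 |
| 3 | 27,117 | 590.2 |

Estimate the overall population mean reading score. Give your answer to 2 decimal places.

N = 182152; weights Wₕ = Nₕ/N = (0.6334, 0.2177, 0.1489).
x̄_st = Σ Wₕ·x̄ₕ = 0.6334·491.9 + 0.2177·562.5 + 0.1489·590.2 ≈ 521.9065...
→ 521.91.

521.91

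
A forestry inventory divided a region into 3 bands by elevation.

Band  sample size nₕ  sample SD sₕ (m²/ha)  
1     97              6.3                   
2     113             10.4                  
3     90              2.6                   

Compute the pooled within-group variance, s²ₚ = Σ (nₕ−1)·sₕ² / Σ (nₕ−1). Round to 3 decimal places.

1: (97−1)·6.3² = 96·39.69 = 3810.24
2: (113−1)·10.4² = 112·108.16 = 12113.92
3: (90−1)·2.6² = 89·6.76 = 601.64
Numerator = 16525.8; denominator = Σ(nₕ−1) = 297.
s²ₚ = 16525.8/297 = 55.64242... → 55.642.

55.642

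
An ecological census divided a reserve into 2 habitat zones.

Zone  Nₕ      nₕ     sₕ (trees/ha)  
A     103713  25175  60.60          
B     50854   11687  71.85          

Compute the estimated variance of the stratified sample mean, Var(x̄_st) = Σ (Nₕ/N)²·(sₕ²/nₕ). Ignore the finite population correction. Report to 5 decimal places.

0.11349

N = 154567; Wₕ = Nₕ/N.
zone A: (103713/154567)²·60.60²/25175 = 0.06567629
zone B: (50854/154567)²·71.85²/11687 = 0.04781533
Sum = 0.11349162 → 0.11349.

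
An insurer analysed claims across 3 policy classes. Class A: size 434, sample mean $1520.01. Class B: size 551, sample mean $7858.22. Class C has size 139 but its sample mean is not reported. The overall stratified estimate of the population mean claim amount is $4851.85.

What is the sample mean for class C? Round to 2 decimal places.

N = 434 + 551 + 139 = 1124.
Overall total = μ·N = 4851.85·1124 = 5453479.4.
Subtract the known strata: 434·1520.01 + 551·7858.22 = 4989563.56.
Remaining total for class C: 5453479.4 − 4989563.56 = 463915.84.
Divide by its size: 463915.84 / 139 = 3337.5240... → 3337.52.

3337.52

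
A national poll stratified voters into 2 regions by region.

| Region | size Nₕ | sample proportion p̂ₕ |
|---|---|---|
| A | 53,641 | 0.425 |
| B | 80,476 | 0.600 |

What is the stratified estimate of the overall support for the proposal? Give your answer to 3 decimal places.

0.530

Wₕ = Nₕ/N with N = 134117: 0.4000, 0.6000.
p̂_st = 0.4000·0.425 + 0.6000·0.600 ≈ 0.53001... → 0.530.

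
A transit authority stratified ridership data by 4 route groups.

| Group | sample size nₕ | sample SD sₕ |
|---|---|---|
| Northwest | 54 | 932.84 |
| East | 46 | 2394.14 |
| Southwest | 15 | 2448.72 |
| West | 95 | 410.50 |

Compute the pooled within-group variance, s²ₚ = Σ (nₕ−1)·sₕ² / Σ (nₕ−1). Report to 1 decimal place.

Degrees of freedom: 53 + 45 + 14 + 94 = 206.
Σ(nₕ−1)sₕ² = 53·870190.4656 + 45·5731906.3396 + 14·5996229.6384 + 94·168510.25 = 403843058.3964.
s²ₚ = 403843058.3964 / 206 = 1960403.196... → 1960403.2.

1960403.2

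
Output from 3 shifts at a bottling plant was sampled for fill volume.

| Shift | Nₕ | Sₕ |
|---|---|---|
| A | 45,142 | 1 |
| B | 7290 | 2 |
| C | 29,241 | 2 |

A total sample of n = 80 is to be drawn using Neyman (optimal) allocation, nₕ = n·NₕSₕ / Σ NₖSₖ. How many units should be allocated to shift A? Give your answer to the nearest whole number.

Σ NₕSₕ = 45142·1 + 7290·2 + 29241·2 = 118204.
Share for A: 45142/118204 = 0.38190.
n_A = 80 × 0.38190 = 30.552... → 31.

31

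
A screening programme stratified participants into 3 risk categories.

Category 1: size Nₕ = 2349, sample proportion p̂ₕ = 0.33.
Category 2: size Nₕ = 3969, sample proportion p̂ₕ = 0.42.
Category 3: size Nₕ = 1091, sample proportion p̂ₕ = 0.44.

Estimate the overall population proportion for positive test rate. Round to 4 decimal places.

0.3944

N = 2349 + 3969 + 1091 = 7409.
Overall proportion = Σ (Nₕ/N)·p̂ₕ.
Σ Nₕp̂ₕ = 775.17 + 1666.98 + 480.04 = 2922.19.
2922.19 / 7409 = 0.394411... → 0.3944.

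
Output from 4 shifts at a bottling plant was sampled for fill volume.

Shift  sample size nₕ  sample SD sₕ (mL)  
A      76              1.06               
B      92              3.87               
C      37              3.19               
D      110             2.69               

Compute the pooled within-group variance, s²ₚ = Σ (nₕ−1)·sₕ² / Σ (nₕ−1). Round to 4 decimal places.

A: (76−1)·1.06² = 75·1.1236 = 84.27
B: (92−1)·3.87² = 91·14.9769 = 1362.8979
C: (37−1)·3.19² = 36·10.1761 = 366.3396
D: (110−1)·2.69² = 109·7.2361 = 788.7349
Numerator = 2602.2424; denominator = Σ(nₕ−1) = 311.
s²ₚ = 2602.2424/311 = 8.367339... → 8.3673.

8.3673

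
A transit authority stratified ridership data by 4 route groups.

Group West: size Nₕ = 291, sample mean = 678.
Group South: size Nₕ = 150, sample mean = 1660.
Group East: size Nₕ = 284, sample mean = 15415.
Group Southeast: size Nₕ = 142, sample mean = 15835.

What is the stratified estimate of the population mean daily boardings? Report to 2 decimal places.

8157.70

x̄_st = (Σ Nₕx̄ₕ) / (Σ Nₕ) = (291·678 + 150·1660 + 284·15415 + 142·15835) / 867
= 7072728 / 867 = 8157.7024... → 8157.70.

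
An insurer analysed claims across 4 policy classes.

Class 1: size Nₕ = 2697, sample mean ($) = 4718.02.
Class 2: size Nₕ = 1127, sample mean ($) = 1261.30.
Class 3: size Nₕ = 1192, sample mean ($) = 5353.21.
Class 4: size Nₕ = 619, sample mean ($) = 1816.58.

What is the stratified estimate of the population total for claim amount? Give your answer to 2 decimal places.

21651474.38

Population total = Σ Nₕ·x̄ₕ (each stratum's size times its mean).
2697·4718.02 + 1127·1261.30 + 1192·5353.21 + 619·1816.58 = 12724499.94 + 1421485.1 + 6381026.32 + 1124463.02 = 21651474.38.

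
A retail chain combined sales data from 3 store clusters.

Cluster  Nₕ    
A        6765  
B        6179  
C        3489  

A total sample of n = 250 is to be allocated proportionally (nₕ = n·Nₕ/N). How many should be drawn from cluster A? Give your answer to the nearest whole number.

103

N = 6765 + 6179 + 3489 = 16433.
n_A = 250·6765/16433 = 102.918... → 103.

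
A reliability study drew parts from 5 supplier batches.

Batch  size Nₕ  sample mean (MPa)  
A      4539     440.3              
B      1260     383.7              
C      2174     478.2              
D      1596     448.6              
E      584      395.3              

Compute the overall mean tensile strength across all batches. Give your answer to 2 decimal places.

N = 10153; weights Wₕ = Nₕ/N = (0.4471, 0.1241, 0.2141, 0.1572, 0.0575).
x̄_st = Σ Wₕ·x̄ₕ = 0.4471·440.3 + 0.1241·383.7 + 0.2141·478.2 + 0.1572·448.6 + 0.0575·395.3 ≈ 440.1075...
→ 440.11.

440.11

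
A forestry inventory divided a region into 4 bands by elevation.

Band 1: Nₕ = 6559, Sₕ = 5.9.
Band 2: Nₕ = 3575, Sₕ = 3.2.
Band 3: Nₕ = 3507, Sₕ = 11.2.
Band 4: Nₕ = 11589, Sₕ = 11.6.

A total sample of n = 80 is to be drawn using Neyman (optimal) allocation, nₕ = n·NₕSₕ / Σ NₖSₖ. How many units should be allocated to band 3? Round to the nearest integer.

1: NₕSₕ = 6559·5.9 = 38698.1
2: NₕSₕ = 3575·3.2 = 11440
3: NₕSₕ = 3507·11.2 = 39278.4
4: NₕSₕ = 11589·11.6 = 134432.4
Σ NₕSₕ = 223848.9.
n_3 = 80·39278.4/223848.9 = 14.037... → 14.

14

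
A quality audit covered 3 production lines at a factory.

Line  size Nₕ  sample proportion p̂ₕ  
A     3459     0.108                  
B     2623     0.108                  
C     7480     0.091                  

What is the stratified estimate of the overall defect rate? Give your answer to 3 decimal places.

N = 3459 + 2623 + 7480 = 13562.
Overall proportion = Σ (Nₕ/N)·p̂ₕ.
Σ Nₕp̂ₕ = 373.572 + 283.284 + 680.68 = 1337.536.
1337.536 / 13562 = 0.09862... → 0.099.

0.099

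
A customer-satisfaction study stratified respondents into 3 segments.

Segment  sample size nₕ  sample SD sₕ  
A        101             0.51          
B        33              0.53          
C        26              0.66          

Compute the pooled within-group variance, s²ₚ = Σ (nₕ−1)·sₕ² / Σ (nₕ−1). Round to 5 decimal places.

A: (101−1)·0.51² = 100·0.2601 = 26.01
B: (33−1)·0.53² = 32·0.2809 = 8.9888
C: (26−1)·0.66² = 25·0.4356 = 10.89
Numerator = 45.8888; denominator = Σ(nₕ−1) = 157.
s²ₚ = 45.8888/157 = 0.2922854... → 0.29229.

0.29229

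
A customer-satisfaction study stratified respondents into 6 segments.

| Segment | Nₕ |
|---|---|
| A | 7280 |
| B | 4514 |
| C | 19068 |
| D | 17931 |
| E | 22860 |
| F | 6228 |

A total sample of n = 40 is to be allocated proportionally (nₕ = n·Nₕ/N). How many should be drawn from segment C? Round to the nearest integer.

10

N = 7280 + 4514 + 19068 + 17931 + 22860 + 6228 = 77881.
n_C = 40·19068/77881 = 9.793... → 10.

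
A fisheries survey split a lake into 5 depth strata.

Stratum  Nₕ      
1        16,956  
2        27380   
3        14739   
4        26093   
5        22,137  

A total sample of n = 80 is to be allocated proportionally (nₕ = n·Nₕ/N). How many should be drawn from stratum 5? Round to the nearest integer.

17

Share of stratum 5 = 22137/107305 = 0.20630.
Allocate 80 × 0.20630 = 16.504... → 17.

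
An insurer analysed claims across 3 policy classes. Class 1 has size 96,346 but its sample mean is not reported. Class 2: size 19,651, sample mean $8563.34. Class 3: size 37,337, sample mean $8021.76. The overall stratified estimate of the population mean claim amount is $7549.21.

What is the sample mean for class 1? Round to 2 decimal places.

Σ Nₕx̄ₕ = N·μ, so 96346·x̄_1 = 153334·7549.21 − (19651·8563.34 + 37337·8021.76).
= 1157550566.14 − 467786647.46 = 689763918.68.
x̄_1 = 689763918.68 / 96346 = 7159.2377... → 7159.24.

7159.24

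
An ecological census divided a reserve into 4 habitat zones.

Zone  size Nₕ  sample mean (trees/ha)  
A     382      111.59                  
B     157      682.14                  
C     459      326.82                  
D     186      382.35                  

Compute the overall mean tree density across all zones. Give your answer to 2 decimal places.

N = 382 + 157 + 459 + 186 = 1184.
Overall mean = Σ (Nₕ/N)·x̄ₕ — weight by population share, not a simple average.
Σ Nₕx̄ₕ = 382·111.59 + 157·682.14 + 459·326.82 + 186·382.35 = 42627.38 + 107095.98 + 150010.38 + 71117.1 = 370850.84.
Divide by N: 370850.84 / 1184 = 313.2186... → 313.22.

313.22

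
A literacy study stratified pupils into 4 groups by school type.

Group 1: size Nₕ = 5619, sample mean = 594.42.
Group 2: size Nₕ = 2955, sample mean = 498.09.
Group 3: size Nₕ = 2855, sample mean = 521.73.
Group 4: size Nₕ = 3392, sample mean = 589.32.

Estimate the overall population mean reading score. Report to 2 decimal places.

N = 5619 + 2955 + 2855 + 3392 = 14821.
Weight each subgroup mean by Nₕ/N and sum.
Σ Nₕx̄ₕ = 5619·594.42 + 2955·498.09 + 2855·521.73 + 3392·589.32 = 3340045.98 + 1471855.95 + 1489539.15 + 1998973.44 = 8300414.52.
Divide by N: 8300414.52 / 14821 = 560.0442... → 560.04.

560.04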